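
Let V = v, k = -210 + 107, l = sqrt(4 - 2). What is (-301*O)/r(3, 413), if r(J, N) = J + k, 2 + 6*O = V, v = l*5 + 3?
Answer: 301/600 + 301*sqrt(2)/120 ≈ 4.0490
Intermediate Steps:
l = sqrt(2) ≈ 1.4142
v = 3 + 5*sqrt(2) (v = sqrt(2)*5 + 3 = 5*sqrt(2) + 3 = 3 + 5*sqrt(2) ≈ 10.071)
k = -103
V = 3 + 5*sqrt(2) ≈ 10.071
O = 1/6 + 5*sqrt(2)/6 (O = -1/3 + (3 + 5*sqrt(2))/6 = -1/3 + (1/2 + 5*sqrt(2)/6) = 1/6 + 5*sqrt(2)/6 ≈ 1.3452)
r(J, N) = -103 + J (r(J, N) = J - 103 = -103 + J)
(-301*O)/r(3, 413) = (-301*(1/6 + 5*sqrt(2)/6))/(-103 + 3) = (-301/6 - 1505*sqrt(2)/6)/(-100) = (-301/6 - 1505*sqrt(2)/6)*(-1/100) = 301/600 + 301*sqrt(2)/120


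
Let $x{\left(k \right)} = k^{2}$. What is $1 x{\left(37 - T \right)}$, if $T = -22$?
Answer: $3481$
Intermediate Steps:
$1 x{\left(37 - T \right)} = 1 \left(37 - -22\right)^{2} = 1 \left(37 + 22\right)^{2} = 1 \cdot 59^{2} = 1 \cdot 3481 = 3481$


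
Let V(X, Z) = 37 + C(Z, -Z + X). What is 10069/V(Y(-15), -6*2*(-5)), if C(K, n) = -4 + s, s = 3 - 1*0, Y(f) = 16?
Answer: 10069/36 ≈ 279.69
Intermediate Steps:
s = 3 (s = 3 + 0 = 3)
C(K, n) = -1 (C(K, n) = -4 + 3 = -1)
V(X, Z) = 36 (V(X, Z) = 37 - 1 = 36)
10069/V(Y(-15), -6*2*(-5)) = 10069/36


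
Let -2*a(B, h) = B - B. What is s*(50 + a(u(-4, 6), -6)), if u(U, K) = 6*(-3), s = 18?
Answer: 900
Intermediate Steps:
u(U, K) = -18
a(B, h) = 0 (a(B, h) = -(B - B)/2 = -½*0 = 0)
s*(50 + a(u(-4, 6), -6)) = 18*(50 + 0) = 18*50 = 900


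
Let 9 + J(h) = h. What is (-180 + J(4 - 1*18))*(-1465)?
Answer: 297395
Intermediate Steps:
J(h) = -9 + h
(-180 + J(4 - 1*18))*(-1465) = (-180 + (-9 + (4 - 1*18)))*(-1465) = (-180 + (-9 + (4 - 18)))*(-1465) = (-180 + (-9 - 14))*(-1465) = (-180 - 23)*(-1465) = -203*(-1465) = 297395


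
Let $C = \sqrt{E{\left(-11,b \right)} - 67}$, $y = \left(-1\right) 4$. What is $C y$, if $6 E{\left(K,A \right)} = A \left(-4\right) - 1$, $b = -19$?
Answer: $- 2 i \sqrt{218} \approx - 29.53 i$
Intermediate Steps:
$E{\left(K,A \right)} = - \frac{1}{6} - \frac{2 A}{3}$ ($E{\left(K,A \right)} = \frac{A \left(-4\right) - 1}{6} = \frac{- 4 A - 1}{6} = \frac{-1 - 4 A}{6} = - \frac{1}{6} - \frac{2 A}{3}$)
$y = -4$
$C = \frac{i \sqrt{218}}{2}$ ($C = \sqrt{\left(- \frac{1}{6} - - \frac{38}{3}\right) - 67} = \sqrt{\left(- \frac{1}{6} + \frac{38}{3}\right) + \left(-166 + 99\right)} = \sqrt{\frac{25}{2} - 67} = \sqrt{- \frac{109}{2}} = \frac{i \sqrt{218}}{2} \approx 7.3824 i$)
$C y = \frac{i \sqrt{218}}{2} \left(-4\right) = - 2 i \sqrt{218}$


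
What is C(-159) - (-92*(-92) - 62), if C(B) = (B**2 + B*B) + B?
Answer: 42001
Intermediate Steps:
C(B) = B + 2*B**2 (C(B) = (B**2 + B**2) + B = 2*B**2 + B = B + 2*B**2)
C(-159) - (-92*(-92) - 62) = -159*(1 + 2*(-159)) - (-92*(-92) - 62) = -159*(1 - 318) - (8464 - 62) = -159*(-317) - 1*8402 = 50403 - 8402 = 42001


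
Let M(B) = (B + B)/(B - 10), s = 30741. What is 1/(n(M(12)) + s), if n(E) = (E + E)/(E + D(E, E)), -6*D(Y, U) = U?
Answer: 5/153717 ≈ 3.2527e-5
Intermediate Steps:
D(Y, U) = -U/6
M(B) = 2*B/(-10 + B) (M(B) = (2*B)/(-10 + B) = 2*B/(-10 + B))
n(E) = 12/5 (n(E) = (E + E)/(E - E/6) = (2*E)/((5*E/6)) = (2*E)*(6/(5*E)) = 12/5)
1/(n(M(12)) + s) = 1/(12/5 + 30741) = 1/(153717/5) = 5/153717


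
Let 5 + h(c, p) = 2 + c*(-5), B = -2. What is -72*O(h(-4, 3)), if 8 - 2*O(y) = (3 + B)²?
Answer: -252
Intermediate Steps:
h(c, p) = -3 - 5*c (h(c, p) = -5 + (2 + c*(-5)) = -5 + (2 - 5*c) = -3 - 5*c)
O(y) = 7/2 (O(y) = 4 - (3 - 2)²/2 = 4 - ½*1² = 4 - ½*1 = 4 - ½ = 7/2)
-72*O(h(-4, 3)) = -72*7/2 = -252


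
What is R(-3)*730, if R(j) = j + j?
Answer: -4380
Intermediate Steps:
R(j) = 2*j
R(-3)*730 = (2*(-3))*730 = -6*730 = -4380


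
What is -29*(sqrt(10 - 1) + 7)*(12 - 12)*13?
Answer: 0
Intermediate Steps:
-29*(sqrt(10 - 1) + 7)*(12 - 12)*13 = -29*(sqrt(9) + 7)*0*13 = -29*(3 + 7)*0*13 = -290*0*13 = -29*0*13 = 0*13 = 0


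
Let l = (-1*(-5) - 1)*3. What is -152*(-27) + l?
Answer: 4116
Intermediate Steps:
l = 12 (l = (5 - 1)*3 = 4*3 = 12)
-152*(-27) + l = -152*(-27) + 12 = 4104 + 12 = 4116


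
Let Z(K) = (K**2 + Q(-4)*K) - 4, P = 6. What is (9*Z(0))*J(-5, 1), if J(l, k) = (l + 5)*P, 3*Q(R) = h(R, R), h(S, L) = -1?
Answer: 0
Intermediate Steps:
Q(R) = -1/3 (Q(R) = (1/3)*(-1) = -1/3)
J(l, k) = 30 + 6*l (J(l, k) = (l + 5)*6 = (5 + l)*6 = 30 + 6*l)
Z(K) = -4 + K**2 - K/3 (Z(K) = (K**2 - K/3) - 4 = -4 + K**2 - K/3)
(9*Z(0))*J(-5, 1) = (9*(-4 + 0**2 - 1/3*0))*(30 + 6*(-5)) = (9*(-4 + 0 + 0))*(30 - 30) = (9*(-4))*0 = -36*0 = 0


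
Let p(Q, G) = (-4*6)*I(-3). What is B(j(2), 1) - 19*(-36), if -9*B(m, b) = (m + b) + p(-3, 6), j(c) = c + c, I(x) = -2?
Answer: 6103/9 ≈ 678.11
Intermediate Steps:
p(Q, G) = 48 (p(Q, G) = -4*6*(-2) = -24*(-2) = 48)
j(c) = 2*c
B(m, b) = -16/3 - b/9 - m/9 (B(m, b) = -((m + b) + 48)/9 = -((b + m) + 48)/9 = -(48 + b + m)/9 = -16/3 - b/9 - m/9)
B(j(2), 1) - 19*(-36) = (-16/3 - ⅑*1 - 2*2/9) - 19*(-36) = (-16/3 - ⅑ - ⅑*4) + 684 = (-16/3 - ⅑ - 4/9) + 684 = -53/9 + 684 = 6103/9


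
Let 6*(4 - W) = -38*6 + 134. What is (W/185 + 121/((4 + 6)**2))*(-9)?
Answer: -43833/3700 ≈ -11.847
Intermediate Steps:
W = 59/3 (W = 4 - (-38*6 + 134)/6 = 4 - (-228 + 134)/6 = 4 - 1/6*(-94) = 4 + 47/3 = 59/3 ≈ 19.667)
(W/185 + 121/((4 + 6)**2))*(-9) = ((59/3)/185 + 121/((4 + 6)**2))*(-9) = ((59/3)*(1/185) + 121/(10**2))*(-9) = (59/555 + 121/100)*(-9) = (14611/11100)*(-9) = -43833/3700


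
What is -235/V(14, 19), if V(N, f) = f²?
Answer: -235/361 ≈ -0.65097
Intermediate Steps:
-235/V(14, 19) = -235/(19²) = -235/361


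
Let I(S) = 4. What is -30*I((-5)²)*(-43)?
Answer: 5160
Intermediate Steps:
-30*I((-5)²)*(-43) = -30*4*(-43) = -120*(-43) = 5160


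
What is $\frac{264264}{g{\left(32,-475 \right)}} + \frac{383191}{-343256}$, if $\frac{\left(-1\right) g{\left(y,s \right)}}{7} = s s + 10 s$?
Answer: $- \frac{32531970879}{25272223000} \approx -1.2873$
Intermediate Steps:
$g{\left(y,s \right)} = - 70 s - 7 s^{2}$ ($g{\left(y,s \right)} = - 7 \left(s s + 10 s\right) = - 7 \left(s^{2} + 10 s\right) = - 70 s - 7 s^{2}$)
$\frac{264264}{g{\left(32,-475 \right)}} + \frac{383191}{-343256} = \frac{264264}{\left(-7\right) \left(-475\right) \left(10 - 475\right)} + \frac{383191}{-343256} = \frac{264264}{\left(-7\right) \left(-475\right) \left(-465\right)} + 383191 \left(- \frac{1}{343256}\right) = \frac{264264}{-1546125} - \frac{383191}{343256} = 264264 \left(- \frac{1}{1546125}\right) - \frac{383191}{343256} = - \frac{12584}{73625} - \frac{383191}{343256} = - \frac{32531970879}{25272223000}$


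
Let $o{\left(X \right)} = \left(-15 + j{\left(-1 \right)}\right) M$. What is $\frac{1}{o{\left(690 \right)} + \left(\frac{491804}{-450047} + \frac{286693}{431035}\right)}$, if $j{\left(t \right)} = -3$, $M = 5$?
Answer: $- \frac{17635091695}{1594700017329} \approx -0.011059$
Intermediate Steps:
$o{\left(X \right)} = -90$ ($o{\left(X \right)} = \left(-15 - 3\right) 5 = \left(-18\right) 5 = -90$)
$\frac{1}{o{\left(690 \right)} + \left(\frac{491804}{-450047} + \frac{286693}{431035}\right)} = \frac{1}{-90 + \left(\frac{491804}{-450047} + \frac{286693}{431035}\right)} = \frac{1}{-90 + \left(491804 \left(- \frac{1}{450047}\right) + 286693 \cdot \frac{1}{431035}\right)} = \frac{1}{-90 + \left(- \frac{491804}{450047} + \frac{26063}{39185}\right)} = \frac{1}{-90 - \frac{7541764779}{17635091695}} = \frac{1}{- \frac{1594700017329}{17635091695}} = - \frac{17635091695}{1594700017329}$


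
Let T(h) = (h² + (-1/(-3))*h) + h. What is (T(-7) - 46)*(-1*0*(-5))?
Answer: 0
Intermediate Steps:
T(h) = h² + 4*h/3 (T(h) = (h² + (-1*(-⅓))*h) + h = (h² + h/3) + h = h² + 4*h/3)
(T(-7) - 46)*(-1*0*(-5)) = ((⅓)*(-7)*(4 + 3*(-7)) - 46)*(-1*0*(-5)) = ((⅓)*(-7)*(4 - 21) - 46)*(0*(-5)) = ((⅓)*(-7)*(-17) - 46)*0 = (119/3 - 46)*0 = -19/3*0 = 0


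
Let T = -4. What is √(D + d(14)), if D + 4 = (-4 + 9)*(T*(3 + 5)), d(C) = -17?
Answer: I*√181 ≈ 13.454*I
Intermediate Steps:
D = -164 (D = -4 + (-4 + 9)*(-4*(3 + 5)) = -4 + 5*(-4*8) = -4 + 5*(-32) = -4 - 160 = -164)
√(D + d(14)) = √(-164 - 17) = √(-181) = I*√181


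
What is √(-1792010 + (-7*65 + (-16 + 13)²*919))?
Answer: I*√1784194 ≈ 1335.7*I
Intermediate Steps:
√(-1792010 + (-7*65 + (-16 + 13)²*919)) = √(-1792010 + (-455 + (-3)²*919)) = √(-1792010 + (-455 + 9*919)) = √(-1792010 + (-455 + 8271)) = √(-1792010 + 7816) = √(-1784194) = I*√1784194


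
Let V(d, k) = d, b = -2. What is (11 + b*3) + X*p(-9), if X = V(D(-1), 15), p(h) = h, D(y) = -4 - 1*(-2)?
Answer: 23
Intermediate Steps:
D(y) = -2 (D(y) = -4 + 2 = -2)
X = -2
(11 + b*3) + X*p(-9) = (11 - 2*3) - 2*(-9) = (11 - 6) + 18 = 5 + 18 = 23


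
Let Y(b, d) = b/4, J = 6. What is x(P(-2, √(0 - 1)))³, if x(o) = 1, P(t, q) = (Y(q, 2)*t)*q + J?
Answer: 1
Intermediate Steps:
Y(b, d) = b/4 (Y(b, d) = b*(¼) = b/4)
P(t, q) = 6 + t*q²/4 (P(t, q) = ((q/4)*t)*q + 6 = (q*t/4)*q + 6 = t*q²/4 + 6 = 6 + t*q²/4)
x(P(-2, √(0 - 1)))³ = 1³ = 1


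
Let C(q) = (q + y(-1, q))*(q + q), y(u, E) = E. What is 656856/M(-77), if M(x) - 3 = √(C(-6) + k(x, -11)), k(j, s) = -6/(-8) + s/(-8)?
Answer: -15764544/1097 + 1313712*√2338/1097 ≈ 43534.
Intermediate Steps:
k(j, s) = ¾ - s/8 (k(j, s) = -6*(-⅛) + s*(-⅛) = ¾ - s/8)
C(q) = 4*q² (C(q) = (q + q)*(q + q) = (2*q)*(2*q) = 4*q²)
M(x) = 3 + √2338/4 (M(x) = 3 + √(4*(-6)² + (¾ - ⅛*(-11))) = 3 + √(4*36 + (¾ + 11/8)) = 3 + √(144 + 17/8) = 3 + √(1169/8) = 3 + √2338/4)
656856/M(-77) = 656856/(3 + √2338/4)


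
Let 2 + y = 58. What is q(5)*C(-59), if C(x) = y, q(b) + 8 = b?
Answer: -168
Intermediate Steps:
y = 56 (y = -2 + 58 = 56)
q(b) = -8 + b
C(x) = 56
q(5)*C(-59) = (-8 + 5)*56 = -3*56 = -168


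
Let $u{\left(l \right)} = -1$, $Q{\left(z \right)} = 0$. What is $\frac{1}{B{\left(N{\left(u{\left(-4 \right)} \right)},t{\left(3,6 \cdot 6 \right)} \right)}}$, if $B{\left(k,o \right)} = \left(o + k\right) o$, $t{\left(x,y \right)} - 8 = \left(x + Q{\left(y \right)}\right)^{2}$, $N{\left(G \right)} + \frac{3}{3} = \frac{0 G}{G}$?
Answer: $\frac{1}{272} \approx 0.0036765$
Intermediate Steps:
$N{\left(G \right)} = -1$ ($N{\left(G \right)} = -1 + \frac{0 G}{G} = -1 + \frac{0}{G} = -1 + 0 = -1$)
$t{\left(x,y \right)} = 8 + x^{2}$ ($t{\left(x,y \right)} = 8 + \left(x + 0\right)^{2} = 8 + x^{2}$)
$B{\left(k,o \right)} = o \left(k + o\right)$ ($B{\left(k,o \right)} = \left(k + o\right) o = o \left(k + o\right)$)
$\frac{1}{B{\left(N{\left(u{\left(-4 \right)} \right)},t{\left(3,6 \cdot 6 \right)} \right)}} = \frac{1}{\left(8 + 3^{2}\right) \left(-1 + \left(8 + 3^{2}\right)\right)} = \frac{1}{\left(8 + 9\right) \left(-1 + \left(8 + 9\right)\right)} = \frac{1}{17 \left(-1 + 17\right)} = \frac{1}{17 \cdot 16} = \frac{1}{272}$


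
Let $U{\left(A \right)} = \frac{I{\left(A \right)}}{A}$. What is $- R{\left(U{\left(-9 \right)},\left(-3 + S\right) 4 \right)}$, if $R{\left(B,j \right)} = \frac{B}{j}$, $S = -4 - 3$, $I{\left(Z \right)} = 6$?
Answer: $- \frac{1}{60} \approx -0.016667$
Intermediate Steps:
$U{\left(A \right)} = \frac{6}{A}$
$S = -7$ ($S = -4 - 3 = -7$)
$- R{\left(U{\left(-9 \right)},\left(-3 + S\right) 4 \right)} = - \frac{6 \frac{1}{-9}}{\left(-3 - 7\right) 4} = - \frac{6 \left(- \frac{1}{9}\right)}{\left(-10\right) 4} = - \frac{-2}{3 \left(-40\right)} = - \frac{\left(-2\right) \left(-1\right)}{3 \cdot 40} = \left(-1\right) \frac{1}{60} = - \frac{1}{60}$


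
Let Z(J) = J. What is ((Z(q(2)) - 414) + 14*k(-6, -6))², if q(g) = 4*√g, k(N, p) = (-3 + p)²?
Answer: 518432 + 5760*√2 ≈ 5.2658e+5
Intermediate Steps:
((Z(q(2)) - 414) + 14*k(-6, -6))² = ((4*√2 - 414) + 14*(-3 - 6)²)² = ((-414 + 4*√2) + 14*(-9)²)² = ((-414 + 4*√2) + 14*81)² = ((-414 + 4*√2) + 1134)² = (720 + 4*√2)²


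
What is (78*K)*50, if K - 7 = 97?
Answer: 405600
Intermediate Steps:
K = 104 (K = 7 + 97 = 104)
(78*K)*50 = (78*104)*50 = 8112*50 = 405600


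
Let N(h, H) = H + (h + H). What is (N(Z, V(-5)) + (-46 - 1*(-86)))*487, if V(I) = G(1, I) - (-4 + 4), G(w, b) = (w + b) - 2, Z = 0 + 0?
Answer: 13636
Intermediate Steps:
Z = 0
G(w, b) = -2 + b + w (G(w, b) = (b + w) - 2 = -2 + b + w)
V(I) = -1 + I (V(I) = (-2 + I + 1) - (-4 + 4) = (-1 + I) - 1*0 = (-1 + I) + 0 = -1 + I)
N(h, H) = h + 2*H (N(h, H) = H + (H + h) = h + 2*H)
(N(Z, V(-5)) + (-46 - 1*(-86)))*487 = ((0 + 2*(-1 - 5)) + (-46 - 1*(-86)))*487 = ((0 + 2*(-6)) + (-46 + 86))*487 = ((0 - 12) + 40)*487 = (-12 + 40)*487 = 28*487 = 13636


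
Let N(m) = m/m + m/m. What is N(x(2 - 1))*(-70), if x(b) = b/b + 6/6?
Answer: -140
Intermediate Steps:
x(b) = 2 (x(b) = 1 + 6*(⅙) = 1 + 1 = 2)
N(m) = 2 (N(m) = 1 + 1 = 2)
N(x(2 - 1))*(-70) = 2*(-70) = -140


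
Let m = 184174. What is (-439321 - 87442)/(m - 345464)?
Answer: 526763/161290 ≈ 3.2659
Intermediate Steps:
(-439321 - 87442)/(m - 345464) = (-439321 - 87442)/(184174 - 345464) = -526763/(-161290) = -526763*(-1/161290) = 526763/161290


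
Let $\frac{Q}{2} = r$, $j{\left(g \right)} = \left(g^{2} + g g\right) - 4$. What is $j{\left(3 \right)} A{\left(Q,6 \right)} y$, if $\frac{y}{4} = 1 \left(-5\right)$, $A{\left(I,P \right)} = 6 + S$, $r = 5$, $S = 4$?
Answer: $-2800$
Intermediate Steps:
$j{\left(g \right)} = -4 + 2 g^{2}$ ($j{\left(g \right)} = \left(g^{2} + g^{2}\right) - 4 = 2 g^{2} - 4 = -4 + 2 g^{2}$)
$Q = 10$ ($Q = 2 \cdot 5 = 10$)
$A{\left(I,P \right)} = 10$ ($A{\left(I,P \right)} = 6 + 4 = 10$)
$y = -20$ ($y = 4 \cdot 1 \left(-5\right) = 4 \left(-5\right) = -20$)
$j{\left(3 \right)} A{\left(Q,6 \right)} y = \left(-4 + 2 \cdot 3^{2}\right) 10 \left(-20\right) = \left(-4 + 2 \cdot 9\right) 10 \left(-20\right) = \left(-4 + 18\right) 10 \left(-20\right) = 14 \cdot 10 \left(-20\right) = 140 \left(-20\right) = -2800$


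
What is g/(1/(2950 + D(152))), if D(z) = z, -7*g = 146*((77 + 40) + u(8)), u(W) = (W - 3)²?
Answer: -64310664/7 ≈ -9.1872e+6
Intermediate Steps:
u(W) = (-3 + W)²
g = -20732/7 (g = -146*((77 + 40) + (-3 + 8)²)/7 = -146*(117 + 5²)/7 = -146*(117 + 25)/7 = -146*142/7 = -⅐*20732 = -20732/7 ≈ -2961.7)
g/(1/(2950 + D(152))) = -20732/(7*(1/(2950 + 152))) = -20732/(7*(1/3102)) = -20732/(7*1/3102) = -20732/7*3102 = -64310664/7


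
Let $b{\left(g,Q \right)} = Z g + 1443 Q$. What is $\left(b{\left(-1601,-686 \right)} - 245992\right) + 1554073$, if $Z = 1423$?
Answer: $-1960040$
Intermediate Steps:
$b{\left(g,Q \right)} = 1423 g + 1443 Q$
$\left(b{\left(-1601,-686 \right)} - 245992\right) + 1554073 = \left(\left(1423 \left(-1601\right) + 1443 \left(-686\right)\right) - 245992\right) + 1554073 = \left(\left(-2278223 - 989898\right) - 245992\right) + 1554073 = \left(-3268121 - 245992\right) + 1554073 = -3514113 + 1554073 = -1960040$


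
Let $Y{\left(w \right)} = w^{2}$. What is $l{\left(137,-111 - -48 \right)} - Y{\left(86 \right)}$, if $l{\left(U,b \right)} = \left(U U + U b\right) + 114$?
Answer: $2856$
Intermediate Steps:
$l{\left(U,b \right)} = 114 + U^{2} + U b$ ($l{\left(U,b \right)} = \left(U^{2} + U b\right) + 114 = 114 + U^{2} + U b$)
$l{\left(137,-111 - -48 \right)} - Y{\left(86 \right)} = \left(114 + 137^{2} + 137 \left(-111 - -48\right)\right) - 86^{2} = \left(114 + 18769 + 137 \left(-111 + 48\right)\right) - 7396 = \left(114 + 18769 + 137 \left(-63\right)\right) - 7396 = \left(114 + 18769 - 8631\right) - 7396 = 10252 - 7396 = 2856$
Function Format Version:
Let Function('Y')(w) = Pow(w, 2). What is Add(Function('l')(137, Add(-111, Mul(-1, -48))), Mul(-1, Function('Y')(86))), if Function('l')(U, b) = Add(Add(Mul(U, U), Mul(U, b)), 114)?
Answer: 2856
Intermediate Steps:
Function('l')(U, b) = Add(114, Pow(U, 2), Mul(U, b)) (Function('l')(U, b) = Add(Add(Pow(U, 2), Mul(U, b)), 114) = Add(114, Pow(U, 2), Mul(U, b)))
Add(Function('l')(137, Add(-111, Mul(-1, -48))), Mul(-1, Function('Y')(86))) = Add(Add(114, Pow(137, 2), Mul(137, Add(-111, Mul(-1, -48)))), Mul(-1, Pow(86, 2))) = Add(Add(114, 18769, Mul(137, Add(-111, 48))), Mul(-1, 7396)) = Add(Add(114, 18769, Mul(137, -63)), -7396) = Add(Add(114, 18769, -8631), -7396) = Add(10252, -7396) = 2856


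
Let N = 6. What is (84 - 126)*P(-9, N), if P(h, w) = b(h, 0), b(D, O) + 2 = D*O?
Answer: 84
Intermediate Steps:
b(D, O) = -2 + D*O
P(h, w) = -2 (P(h, w) = -2 + h*0 = -2 + 0 = -2)
(84 - 126)*P(-9, N) = (84 - 126)*(-2) = -42*(-2) = 84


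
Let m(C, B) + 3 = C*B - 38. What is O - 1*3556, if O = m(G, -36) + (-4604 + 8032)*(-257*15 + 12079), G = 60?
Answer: 28186115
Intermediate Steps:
m(C, B) = -41 + B*C (m(C, B) = -3 + (C*B - 38) = -3 + (B*C - 38) = -3 + (-38 + B*C) = -41 + B*C)
O = 28189671 (O = (-41 - 36*60) + (-4604 + 8032)*(-257*15 + 12079) = (-41 - 2160) + 3428*(-3855 + 12079) = -2201 + 3428*8224 = -2201 + 28191872 = 28189671)
O - 1*3556 = 28189671 - 1*3556 = 28189671 - 3556 = 28186115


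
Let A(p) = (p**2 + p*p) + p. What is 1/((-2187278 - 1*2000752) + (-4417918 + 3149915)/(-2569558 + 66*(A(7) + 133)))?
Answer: -2553850/10695599147497 ≈ -2.3878e-7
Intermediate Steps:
A(p) = p + 2*p**2 (A(p) = (p**2 + p**2) + p = 2*p**2 + p = p + 2*p**2)
1/((-2187278 - 1*2000752) + (-4417918 + 3149915)/(-2569558 + 66*(A(7) + 133))) = 1/((-2187278 - 1*2000752) + (-4417918 + 3149915)/(-2569558 + 66*(7*(1 + 2*7) + 133))) = 1/((-2187278 - 2000752) - 1268003/(-2569558 + 66*(7*(1 + 14) + 133))) = 1/(-4188030 - 1268003/(-2569558 + 66*(7*15 + 133))) = 1/(-4188030 - 1268003/(-2569558 + 66*(105 + 133))) = 1/(-4188030 - 1268003/(-2569558 + 66*238)) = 1/(-4188030 - 1268003/(-2569558 + 15708)) = 1/(-4188030 - 1268003/(-2553850)) = 1/(-4188030 - 1268003*(-1/2553850)) = 1/(-4188030 + 1268003/2553850) = 1/(-10695599147497/2553850) = -2553850/10695599147497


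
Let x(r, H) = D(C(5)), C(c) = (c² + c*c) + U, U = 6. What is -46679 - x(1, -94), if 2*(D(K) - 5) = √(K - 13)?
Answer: -46684 - √43/2 ≈ -46687.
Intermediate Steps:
C(c) = 6 + 2*c² (C(c) = (c² + c*c) + 6 = (c² + c²) + 6 = 2*c² + 6 = 6 + 2*c²)
D(K) = 5 + √(-13 + K)/2 (D(K) = 5 + √(K - 13)/2 = 5 + √(-13 + K)/2)
x(r, H) = 5 + √43/2 (x(r, H) = 5 + √(-13 + (6 + 2*5²))/2 = 5 + √(-13 + (6 + 2*25))/2 = 5 + √(-13 + (6 + 50))/2 = 5 + √(-13 + 56)/2 = 5 + √43/2)
-46679 - x(1, -94) = -46679 - (5 + √43/2) = -46679 + (-5 - √43/2) = -46684 - √43/2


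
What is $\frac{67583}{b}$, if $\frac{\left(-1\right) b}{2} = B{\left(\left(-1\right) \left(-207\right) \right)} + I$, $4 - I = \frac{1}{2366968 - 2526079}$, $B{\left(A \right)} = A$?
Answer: $- \frac{10753198713}{67144844} \approx -160.15$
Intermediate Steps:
$I = \frac{636445}{159111}$ ($I = 4 - \frac{1}{2366968 - 2526079} = 4 - \frac{1}{-159111} = 4 - - \frac{1}{159111} = 4 + \frac{1}{159111} = \frac{636445}{159111} \approx 4.0$)
$b = - \frac{67144844}{159111}$ ($b = - 2 \left(\left(-1\right) \left(-207\right) + \frac{636445}{159111}\right) = - 2 \left(207 + \frac{636445}{159111}\right) = \left(-2\right) \frac{33572422}{159111} = - \frac{67144844}{159111} \approx -422.0$)
$\frac{67583}{b} = \frac{67583}{- \frac{67144844}{159111}} = 67583 \left(- \frac{159111}{67144844}\right) = - \frac{10753198713}{67144844}$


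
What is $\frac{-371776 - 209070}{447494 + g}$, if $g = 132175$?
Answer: $- \frac{580846}{579669} \approx -1.002$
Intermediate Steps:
$\frac{-371776 - 209070}{447494 + g} = \frac{-371776 - 209070}{447494 + 132175} = - \frac{580846}{579669}$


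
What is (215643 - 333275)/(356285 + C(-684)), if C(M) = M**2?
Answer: -117632/824141 ≈ -0.14273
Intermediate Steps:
(215643 - 333275)/(356285 + C(-684)) = (215643 - 333275)/(356285 + (-684)**2) = -117632/(356285 + 467856) = -117632/824141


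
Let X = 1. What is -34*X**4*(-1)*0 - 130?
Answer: -130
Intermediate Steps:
-34*X**4*(-1)*0 - 130 = -34*1**4*(-1)*0 - 130 = -34*1*(-1)*0 - 130 = -(-34)*0 - 130 = -34*0 - 130 = 0 - 130 = -130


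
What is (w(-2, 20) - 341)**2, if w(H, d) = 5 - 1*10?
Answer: 119716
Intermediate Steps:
w(H, d) = -5 (w(H, d) = 5 - 10 = -5)
(w(-2, 20) - 341)**2 = (-5 - 341)**2 = (-346)**2 = 119716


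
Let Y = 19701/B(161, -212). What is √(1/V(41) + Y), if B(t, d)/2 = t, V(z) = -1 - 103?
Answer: √4287682126/8372 ≈ 7.8214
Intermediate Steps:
V(z) = -104
B(t, d) = 2*t
Y = 19701/322 (Y = 19701/((2*161)) = 19701/322 ≈ 61.183)
√(1/V(41) + Y) = √(1/(-104) + 19701/322) = √(-1/104 + 19701/322) = √(1024291/16744) = √4287682126/8372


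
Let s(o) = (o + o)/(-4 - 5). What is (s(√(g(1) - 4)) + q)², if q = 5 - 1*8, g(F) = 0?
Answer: 713/81 + 8*I/3 ≈ 8.8025 + 2.6667*I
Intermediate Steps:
s(o) = -2*o/9 (s(o) = (2*o)/(-9) = (2*o)*(-⅑) = -2*o/9)
q = -3 (q = 5 - 8 = -3)
(s(√(g(1) - 4)) + q)² = (-2*√(0 - 4)/9 - 3)² = (-4*I/9 - 3)² = (-3 - 4*I/9)²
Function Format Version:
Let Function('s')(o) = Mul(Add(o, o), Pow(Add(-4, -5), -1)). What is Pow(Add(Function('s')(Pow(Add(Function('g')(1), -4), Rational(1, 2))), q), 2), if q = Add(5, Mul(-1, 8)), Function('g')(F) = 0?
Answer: Add(Rational(713, 81), Mul(Rational(8, 3), I)) ≈ Add(8.8025, Mul(2.6667, I))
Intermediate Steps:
Function('s')(o) = Mul(Rational(-2, 9), o) (Function('s')(o) = Mul(Mul(2, o), Pow(-9, -1)) = Mul(Mul(2, o), Rational(-1, 9)) = Mul(Rational(-2, 9), o))
q = -3 (q = Add(5, -8) = -3)
Pow(Add(Function('s')(Pow(Add(Function('g')(1), -4), Rational(1, 2))), q), 2) = Pow(Add(Mul(Rational(-2, 9), Pow(Add(0, -4), Rational(1, 2))), -3), 2) = Pow(Add(Mul(Rational(-2, 9), Pow(-4, Rational(1, 2))), -3), 2) = Pow(Add(Mul(Rational(-2, 9), Mul(2, I)), -3), 2) = Pow(Add(Mul(Rational(-4, 9), I), -3), 2) = Pow(Add(-3, Mul(Rational(-4, 9), I)), 2)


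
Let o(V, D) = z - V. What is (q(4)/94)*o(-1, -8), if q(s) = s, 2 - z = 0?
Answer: 6/47 ≈ 0.12766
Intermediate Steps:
z = 2 (z = 2 - 1*0 = 2 + 0 = 2)
o(V, D) = 2 - V
(q(4)/94)*o(-1, -8) = (4/94)*(2 - 1*(-1)) = ((1/94)*4)*(2 + 1) = (2/47)*3 = 6/47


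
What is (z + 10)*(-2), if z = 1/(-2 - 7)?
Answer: -178/9 ≈ -19.778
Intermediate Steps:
z = -⅑ (z = 1/(-9) = -⅑ ≈ -0.11111)
(z + 10)*(-2) = (-⅑ + 10)*(-2) = (89/9)*(-2) = -178/9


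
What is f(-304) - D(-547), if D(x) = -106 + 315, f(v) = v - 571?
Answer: -1084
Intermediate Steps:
f(v) = -571 + v
D(x) = 209
f(-304) - D(-547) = (-571 - 304) - 1*209 = -875 - 209 = -1084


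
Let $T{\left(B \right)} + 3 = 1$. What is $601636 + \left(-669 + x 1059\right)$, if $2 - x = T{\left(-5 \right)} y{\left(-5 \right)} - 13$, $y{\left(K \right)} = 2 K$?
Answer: $595672$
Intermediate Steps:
$T{\left(B \right)} = -2$ ($T{\left(B \right)} = -3 + 1 = -2$)
$x = -5$ ($x = 2 - \left(- 2 \cdot 2 \left(-5\right) - 13\right) = 2 - \left(\left(-2\right) \left(-10\right) - 13\right) = 2 - \left(20 - 13\right) = 2 - 7 = -5$)
$601636 + \left(-669 + x 1059\right) = 601636 - 5964 = 595672$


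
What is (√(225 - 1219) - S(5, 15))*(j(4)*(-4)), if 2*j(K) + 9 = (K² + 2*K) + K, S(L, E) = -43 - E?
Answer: -2204 - 38*I*√994 ≈ -2204.0 - 1198.1*I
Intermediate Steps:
j(K) = -9/2 + K²/2 + 3*K/2 (j(K) = -9/2 + ((K² + 2*K) + K)/2 = -9/2 + (K² + 3*K)/2 = -9/2 + (K²/2 + 3*K/2) = -9/2 + K²/2 + 3*K/2)
(√(225 - 1219) - S(5, 15))*(j(4)*(-4)) = (√(225 - 1219) - (-43 - 1*15))*((-9/2 + (½)*4² + (3/2)*4)*(-4)) = (√(-994) - (-43 - 15))*((-9/2 + (½)*16 + 6)*(-4)) = (I*√994 - 1*(-58))*((-9/2 + 8 + 6)*(-4)) = (I*√994 + 58)*((19/2)*(-4)) = (58 + I*√994)*(-38) = -2204 - 38*I*√994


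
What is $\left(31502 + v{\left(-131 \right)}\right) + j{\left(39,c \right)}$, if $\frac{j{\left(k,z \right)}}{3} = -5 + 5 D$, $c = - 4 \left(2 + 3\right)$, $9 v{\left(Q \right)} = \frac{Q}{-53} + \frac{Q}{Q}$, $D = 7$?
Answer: $\frac{15069568}{477} \approx 31592.0$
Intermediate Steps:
$v{\left(Q \right)} = \frac{1}{9} - \frac{Q}{477}$ ($v{\left(Q \right)} = \frac{\frac{Q}{-53} + \frac{Q}{Q}}{9} = \frac{Q \left(- \frac{1}{53}\right) + 1}{9} = \frac{- \frac{Q}{53} + 1}{9} = \frac{1 - \frac{Q}{53}}{9} = \frac{1}{9} - \frac{Q}{477}$)
$c = -20$ ($c = \left(-4\right) 5 = -20$)
$j{\left(k,z \right)} = 90$ ($j{\left(k,z \right)} = 3 \left(-5 + 5 \cdot 7\right) = 3 \left(-5 + 35\right) = 3 \cdot 30 = 90$)
$\left(31502 + v{\left(-131 \right)}\right) + j{\left(39,c \right)} = \left(31502 + \left(\frac{1}{9} - - \frac{131}{477}\right)\right) + 90 = \left(31502 + \left(\frac{1}{9} + \frac{131}{477}\right)\right) + 90 = \left(31502 + \frac{184}{477}\right) + 90 = \frac{15026638}{477} + 90 = \frac{15069568}{477}$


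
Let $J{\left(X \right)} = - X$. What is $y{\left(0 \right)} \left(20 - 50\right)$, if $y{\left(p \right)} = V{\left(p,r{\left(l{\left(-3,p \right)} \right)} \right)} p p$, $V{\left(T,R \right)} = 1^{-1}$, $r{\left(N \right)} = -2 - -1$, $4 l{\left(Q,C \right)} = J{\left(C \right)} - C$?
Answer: $0$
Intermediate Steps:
$l{\left(Q,C \right)} = - \frac{C}{2}$ ($l{\left(Q,C \right)} = \frac{- C - C}{4} = \frac{\left(-2\right) C}{4} = - \frac{C}{2}$)
$r{\left(N \right)} = -1$ ($r{\left(N \right)} = -2 + 1 = -1$)
$V{\left(T,R \right)} = 1$
$y{\left(p \right)} = p^{2}$ ($y{\left(p \right)} = 1 p p = p p = p^{2}$)
$y{\left(0 \right)} \left(20 - 50\right) = 0^{2} \left(20 - 50\right) = 0 \left(-30\right) = 0$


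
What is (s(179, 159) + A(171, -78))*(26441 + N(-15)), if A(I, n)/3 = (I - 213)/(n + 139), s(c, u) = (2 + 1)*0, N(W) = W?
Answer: -3329676/61 ≈ -54585.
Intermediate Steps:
s(c, u) = 0 (s(c, u) = 3*0 = 0)
A(I, n) = 3*(-213 + I)/(139 + n) (A(I, n) = 3*((I - 213)/(n + 139)) = 3*((-213 + I)/(139 + n)) = 3*(-213 + I)/(139 + n))
(s(179, 159) + A(171, -78))*(26441 + N(-15)) = (0 + 3*(-213 + 171)/(139 - 78))*(26441 - 15) = (0 + 3*(-42)/61)*26426 = (0 + 3*(1/61)*(-42))*26426 = (0 - 126/61)*26426 = -126/61*26426 = -3329676/61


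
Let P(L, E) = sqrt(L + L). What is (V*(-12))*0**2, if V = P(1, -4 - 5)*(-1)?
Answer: 0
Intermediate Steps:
P(L, E) = sqrt(2)*sqrt(L) (P(L, E) = sqrt(2*L) = sqrt(2)*sqrt(L))
V = -sqrt(2) (V = (sqrt(2)*sqrt(1))*(-1) = (sqrt(2)*1)*(-1) = sqrt(2)*(-1) = -sqrt(2) ≈ -1.4142)
(V*(-12))*0**2 = (-sqrt(2)*(-12))*0**2 = (12*sqrt(2))*0 = 0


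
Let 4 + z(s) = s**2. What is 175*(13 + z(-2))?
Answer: 2275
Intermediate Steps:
z(s) = -4 + s**2
175*(13 + z(-2)) = 175*(13 + (-4 + (-2)**2)) = 175*(13 + (-4 + 4)) = 175*(13 + 0) = 175*13 = 2275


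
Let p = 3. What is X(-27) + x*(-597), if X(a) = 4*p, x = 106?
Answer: -63270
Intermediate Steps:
X(a) = 12 (X(a) = 4*3 = 12)
X(-27) + x*(-597) = 12 + 106*(-597) = 12 - 63282 = -63270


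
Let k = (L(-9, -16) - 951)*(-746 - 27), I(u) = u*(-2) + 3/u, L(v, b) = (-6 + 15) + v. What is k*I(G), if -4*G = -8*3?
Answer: -16907829/2 ≈ -8.4539e+6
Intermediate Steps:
L(v, b) = 9 + v
G = 6 (G = -(-2)*3 = -1/4*(-24) = 6)
I(u) = -2*u + 3/u
k = 735123 (k = ((9 - 9) - 951)*(-746 - 27) = (0 - 951)*(-773) = -951*(-773) = 735123)
k*I(G) = 735123*(-2*6 + 3/6) = 735123*(-12 + 3*(1/6)) = 735123*(-12 + 1/2) = 735123*(-23/2) = -16907829/2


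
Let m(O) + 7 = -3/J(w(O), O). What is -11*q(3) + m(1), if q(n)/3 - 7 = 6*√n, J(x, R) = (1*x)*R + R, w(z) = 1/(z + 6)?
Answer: -1925/8 - 198*√3 ≈ -583.57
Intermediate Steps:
w(z) = 1/(6 + z)
J(x, R) = R + R*x (J(x, R) = x*R + R = R*x + R = R + R*x)
m(O) = -7 - 3/(O*(1 + 1/(6 + O))) (m(O) = -7 - 3*1/(O*(1 + 1/(6 + O))) = -7 - 3/(O*(1 + 1/(6 + O))))
q(n) = 21 + 18*√n (q(n) = 21 + 3*(6*√n) = 21 + 18*√n)
-11*q(3) + m(1) = -11*(21 + 18*√3) + (-18 - 52*1 - 7*1²)/(1*(7 + 1)) = (-231 - 198*√3) + 1*(-18 - 52 - 7*1)/8 = (-231 - 198*√3) + 1*(⅛)*(-18 - 52 - 7) = (-231 - 198*√3) + 1*(⅛)*(-77) = (-231 - 198*√3) - 77/8 = -1925/8 - 198*√3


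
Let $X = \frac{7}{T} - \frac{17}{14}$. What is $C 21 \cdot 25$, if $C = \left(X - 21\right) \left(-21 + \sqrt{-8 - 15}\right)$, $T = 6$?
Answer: $232050 - 11050 i \sqrt{23} \approx 2.3205 \cdot 10^{5} - 52994.0 i$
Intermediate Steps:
$X = - \frac{1}{21}$ ($X = \frac{7}{6} - \frac{17}{14} = - \frac{1}{21} \approx -0.047619$)
$C = 442 - \frac{442 i \sqrt{23}}{21}$ ($C = \left(- \frac{1}{21} - 21\right) \left(-21 + \sqrt{-8 - 15}\right) = - \frac{442 \left(-21 + \sqrt{-23}\right)}{21} = - \frac{442 \left(-21 + i \sqrt{23}\right)}{21} = 442 - \frac{442 i \sqrt{23}}{21} \approx 442.0 - 100.94 i$)
$C 21 \cdot 25 = \left(442 - \frac{442 i \sqrt{23}}{21}\right) 21 \cdot 25 = \left(442 - \frac{442 i \sqrt{23}}{21}\right) 525 = 232050 - 11050 i \sqrt{23}$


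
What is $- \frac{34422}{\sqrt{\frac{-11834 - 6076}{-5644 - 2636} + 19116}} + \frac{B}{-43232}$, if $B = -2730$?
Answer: $\frac{195}{3088} - \frac{68844 \sqrt{40454033}}{1758871} \approx -248.89$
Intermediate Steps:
$- \frac{34422}{\sqrt{\frac{-11834 - 6076}{-5644 - 2636} + 19116}} + \frac{B}{-43232} = - \frac{34422}{\sqrt{\frac{-11834 - 6076}{-5644 - 2636} + 19116}} - \frac{2730}{-43232} = - \frac{34422}{\sqrt{- \frac{17910}{-8280} + 19116}} - - \frac{195}{3088} = - \frac{34422}{\sqrt{\left(-17910\right) \left(- \frac{1}{8280}\right) + 19116}} + \frac{195}{3088} = - \frac{34422}{\sqrt{\frac{199}{92} + 19116}} + \frac{195}{3088} = - \frac{34422}{\sqrt{\frac{1758871}{92}}} + \frac{195}{3088} = - \frac{34422}{\frac{1}{46} \sqrt{40454033}} + \frac{195}{3088} = - 34422 \frac{2 \sqrt{40454033}}{1758871} + \frac{195}{3088} = - \frac{68844 \sqrt{40454033}}{1758871} + \frac{195}{3088} = \frac{195}{3088} - \frac{68844 \sqrt{40454033}}{1758871}$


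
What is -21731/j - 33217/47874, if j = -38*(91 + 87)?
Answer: 407835053/161909868 ≈ 2.5189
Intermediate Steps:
j = -6764 (j = -38*178 = -6764)
-21731/j - 33217/47874 = -21731/(-6764) - 33217/47874 = -21731*(-1/6764) - 33217*1/47874 = 21731/6764 - 33217/47874 = 407835053/161909868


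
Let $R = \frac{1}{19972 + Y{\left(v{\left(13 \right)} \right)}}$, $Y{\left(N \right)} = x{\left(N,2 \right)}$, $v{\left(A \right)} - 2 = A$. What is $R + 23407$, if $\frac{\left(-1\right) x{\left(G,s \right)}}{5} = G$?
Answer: $\frac{465729080}{19897} \approx 23407.0$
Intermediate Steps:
$x{\left(G,s \right)} = - 5 G$
$v{\left(A \right)} = 2 + A$
$Y{\left(N \right)} = - 5 N$
$R = \frac{1}{19897}$ ($R = \frac{1}{19972 - 5 \left(2 + 13\right)} = \frac{1}{19972 - 75} = \frac{1}{19897} \approx 5.0259 \cdot 10^{-5}$)
$R + 23407 = \frac{1}{19897} + 23407 = \frac{465729080}{19897}$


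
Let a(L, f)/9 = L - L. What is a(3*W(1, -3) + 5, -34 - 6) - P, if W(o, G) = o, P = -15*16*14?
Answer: 3360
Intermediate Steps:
P = -3360 (P = -240*14 = -3360)
a(L, f) = 0 (a(L, f) = 9*(L - L) = 9*0 = 0)
a(3*W(1, -3) + 5, -34 - 6) - P = 0 - 1*(-3360) = 0 + 3360 = 3360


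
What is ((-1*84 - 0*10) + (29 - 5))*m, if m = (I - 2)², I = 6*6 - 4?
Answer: -54000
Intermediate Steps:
I = 32 (I = 36 - 4 = 32)
m = 900 (m = (32 - 2)² = 30² = 900)
((-1*84 - 0*10) + (29 - 5))*m = ((-1*84 - 0*10) + (29 - 5))*900 = ((-84 - 1*0) + 24)*900 = ((-84 + 0) + 24)*900 = (-84 + 24)*900 = -60*900 = -54000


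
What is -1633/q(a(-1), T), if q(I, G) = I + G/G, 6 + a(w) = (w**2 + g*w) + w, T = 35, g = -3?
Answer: 1633/2 ≈ 816.50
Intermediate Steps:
a(w) = -6 + w**2 - 2*w (a(w) = -6 + ((w**2 - 3*w) + w) = -6 + (w**2 - 2*w) = -6 + w**2 - 2*w)
q(I, G) = 1 + I (q(I, G) = I + 1 = 1 + I)
-1633/q(a(-1), T) = -1633/(1 + (-6 + (-1)**2 - 2*(-1))) = -1633/(1 + (-6 + 1 + 2)) = -1633/(1 - 3) = -1633/(-2) = -1633*(-1/2) = 1633/2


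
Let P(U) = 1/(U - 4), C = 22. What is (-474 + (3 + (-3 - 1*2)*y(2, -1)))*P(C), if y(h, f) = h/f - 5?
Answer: -218/9 ≈ -24.222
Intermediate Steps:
y(h, f) = -5 + h/f
P(U) = 1/(-4 + U)
(-474 + (3 + (-3 - 1*2)*y(2, -1)))*P(C) = (-474 + (3 + (-3 - 1*2)*(-5 + 2/(-1))))/(-4 + 22) = (-474 + (3 + (-3 - 2)*(-5 + 2*(-1))))/18 = (-474 + (3 - 5*(-5 - 2)))*(1/18) = (-474 + (3 - 5*(-7)))*(1/18) = (-474 + (3 + 35))*(1/18) = (-474 + 38)*(1/18) = -436*1/18 = -218/9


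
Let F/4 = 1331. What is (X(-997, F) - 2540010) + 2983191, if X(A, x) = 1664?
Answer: 444845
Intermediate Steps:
F = 5324 (F = 4*1331 = 5324)
(X(-997, F) - 2540010) + 2983191 = (1664 - 2540010) + 2983191 = -2538346 + 2983191 = 444845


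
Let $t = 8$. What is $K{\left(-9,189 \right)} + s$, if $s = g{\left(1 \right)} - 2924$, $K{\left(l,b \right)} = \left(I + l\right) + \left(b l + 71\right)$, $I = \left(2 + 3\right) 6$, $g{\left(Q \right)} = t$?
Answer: $-4525$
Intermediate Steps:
$g{\left(Q \right)} = 8$
$I = 30$ ($I = 5 \cdot 6 = 30$)
$K{\left(l,b \right)} = 101 + l + b l$ ($K{\left(l,b \right)} = \left(30 + l\right) + \left(b l + 71\right) = \left(30 + l\right) + \left(71 + b l\right) = 101 + l + b l$)
$s = -2916$ ($s = 8 - 2924 = -2916$)
$K{\left(-9,189 \right)} + s = \left(101 - 9 + 189 \left(-9\right)\right) - 2916 = \left(101 - 9 - 1701\right) - 2916 = -1609 - 2916 = -4525$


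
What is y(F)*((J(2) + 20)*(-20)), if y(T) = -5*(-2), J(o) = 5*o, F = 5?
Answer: -6000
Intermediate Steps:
y(T) = 10
y(F)*((J(2) + 20)*(-20)) = 10*((5*2 + 20)*(-20)) = 10*((10 + 20)*(-20)) = 10*(30*(-20)) = 10*(-600) = -6000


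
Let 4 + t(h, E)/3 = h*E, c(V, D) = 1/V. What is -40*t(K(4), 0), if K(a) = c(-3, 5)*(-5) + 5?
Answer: 480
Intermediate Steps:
K(a) = 20/3 (K(a) = -5/(-3) + 5 = -⅓*(-5) + 5 = 5/3 + 5 = 20/3)
t(h, E) = -12 + 3*E*h (t(h, E) = -12 + 3*(h*E) = -12 + 3*(E*h) = -12 + 3*E*h)
-40*t(K(4), 0) = -40*(-12 + 3*0*(20/3)) = -40*(-12 + 0) = -40*(-12) = 480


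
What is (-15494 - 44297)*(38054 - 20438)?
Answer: -1053278256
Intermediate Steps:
(-15494 - 44297)*(38054 - 20438) = -59791*17616 = -1053278256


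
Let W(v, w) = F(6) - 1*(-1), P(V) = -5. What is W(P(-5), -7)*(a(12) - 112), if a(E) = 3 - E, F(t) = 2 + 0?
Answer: -363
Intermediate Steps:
F(t) = 2
W(v, w) = 3 (W(v, w) = 2 - 1*(-1) = 2 + 1 = 3)
W(P(-5), -7)*(a(12) - 112) = 3*((3 - 1*12) - 112) = 3*((3 - 12) - 112) = 3*(-9 - 112) = 3*(-121) = -363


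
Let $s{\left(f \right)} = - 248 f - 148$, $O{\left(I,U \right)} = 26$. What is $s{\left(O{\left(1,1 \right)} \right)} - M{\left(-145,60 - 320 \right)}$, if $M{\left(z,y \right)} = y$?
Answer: $-6336$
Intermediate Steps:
$s{\left(f \right)} = -148 - 248 f$
$s{\left(O{\left(1,1 \right)} \right)} - M{\left(-145,60 - 320 \right)} = \left(-148 - 6448\right) - \left(60 - 320\right) = \left(-148 - 6448\right) - -260 = -6596 + 260 = -6336$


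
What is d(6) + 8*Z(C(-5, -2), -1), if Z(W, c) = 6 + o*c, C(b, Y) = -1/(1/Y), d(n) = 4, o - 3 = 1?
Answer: 20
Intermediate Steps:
o = 4 (o = 3 + 1 = 4)
C(b, Y) = -Y
Z(W, c) = 6 + 4*c
d(6) + 8*Z(C(-5, -2), -1) = 4 + 8*(6 + 4*(-1)) = 4 + 8*(6 - 4) = 4 + 8*2 = 4 + 16 = 20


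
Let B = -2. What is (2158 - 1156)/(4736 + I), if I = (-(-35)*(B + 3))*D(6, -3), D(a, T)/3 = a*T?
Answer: 501/1423 ≈ 0.35207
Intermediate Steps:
D(a, T) = 3*T*a (D(a, T) = 3*(a*T) = 3*(T*a) = 3*T*a)
I = -1890 (I = (-(-35)*(-2 + 3))*(3*(-3)*6) = -(-35)*(-54) = -7*(-5)*(-54) = 35*(-54) = -1890)
(2158 - 1156)/(4736 + I) = (2158 - 1156)/(4736 - 1890) = 1002/2846 = 1002*(1/2846) = 501/1423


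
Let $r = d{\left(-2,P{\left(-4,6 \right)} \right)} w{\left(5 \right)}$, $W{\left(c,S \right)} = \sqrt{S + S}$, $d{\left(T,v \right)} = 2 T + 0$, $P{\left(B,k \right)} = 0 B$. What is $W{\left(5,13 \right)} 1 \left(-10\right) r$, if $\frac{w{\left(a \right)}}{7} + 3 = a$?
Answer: $560 \sqrt{26} \approx 2855.4$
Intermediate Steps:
$P{\left(B,k \right)} = 0$
$d{\left(T,v \right)} = 2 T$
$w{\left(a \right)} = -21 + 7 a$
$W{\left(c,S \right)} = \sqrt{2} \sqrt{S}$ ($W{\left(c,S \right)} = \sqrt{2 S} = \sqrt{2} \sqrt{S}$)
$r = -56$ ($r = 2 \left(-2\right) \left(-21 + 7 \cdot 5\right) = - 4 \left(-21 + 35\right) = \left(-4\right) 14 = -56$)
$W{\left(5,13 \right)} 1 \left(-10\right) r = \sqrt{2} \sqrt{13} \cdot 1 \left(-10\right) \left(-56\right) = \sqrt{26} \left(-10\right) \left(-56\right) = - 10 \sqrt{26} \left(-56\right) = 560 \sqrt{26}$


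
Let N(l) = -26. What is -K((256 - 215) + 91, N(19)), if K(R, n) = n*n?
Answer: -676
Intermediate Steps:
K(R, n) = n**2
-K((256 - 215) + 91, N(19)) = -1*(-26)**2 = -1*676 = -676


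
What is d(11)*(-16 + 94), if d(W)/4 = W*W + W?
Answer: 41184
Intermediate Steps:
d(W) = 4*W + 4*W**2 (d(W) = 4*(W*W + W) = 4*(W**2 + W) = 4*(W + W**2) = 4*W + 4*W**2)
d(11)*(-16 + 94) = (4*11*(1 + 11))*(-16 + 94) = (4*11*12)*78 = 528*78 = 41184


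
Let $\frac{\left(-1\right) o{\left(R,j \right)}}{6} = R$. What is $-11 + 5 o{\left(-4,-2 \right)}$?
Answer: $109$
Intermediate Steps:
$o{\left(R,j \right)} = - 6 R$
$-11 + 5 o{\left(-4,-2 \right)} = -11 + 5 \left(\left(-6\right) \left(-4\right)\right) = -11 + 5 \cdot 24 = -11 + 120 = 109$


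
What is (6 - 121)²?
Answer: 13225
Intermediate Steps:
(6 - 121)² = (-115)² = 13225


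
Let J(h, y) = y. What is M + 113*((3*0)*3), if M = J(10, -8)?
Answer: -8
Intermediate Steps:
M = -8
M + 113*((3*0)*3) = -8 + 113*((3*0)*3) = -8 + 113*(0*3) = -8 + 113*0 = -8 + 0 = -8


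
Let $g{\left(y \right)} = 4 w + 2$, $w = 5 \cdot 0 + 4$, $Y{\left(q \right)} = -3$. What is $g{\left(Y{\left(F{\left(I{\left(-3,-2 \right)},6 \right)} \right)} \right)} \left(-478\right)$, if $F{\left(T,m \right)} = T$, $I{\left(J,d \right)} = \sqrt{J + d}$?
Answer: $-8604$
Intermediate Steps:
$w = 4$ ($w = 0 + 4 = 4$)
$g{\left(y \right)} = 18$ ($g{\left(y \right)} = 4 \cdot 4 + 2 = 16 + 2 = 18$)
$g{\left(Y{\left(F{\left(I{\left(-3,-2 \right)},6 \right)} \right)} \right)} \left(-478\right) = 18 \left(-478\right) = -8604$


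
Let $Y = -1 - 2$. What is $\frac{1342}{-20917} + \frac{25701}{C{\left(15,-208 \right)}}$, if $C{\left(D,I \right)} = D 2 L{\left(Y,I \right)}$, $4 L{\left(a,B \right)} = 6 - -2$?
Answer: $\frac{179169099}{418340} \approx 428.29$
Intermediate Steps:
$Y = -3$
$L{\left(a,B \right)} = 2$ ($L{\left(a,B \right)} = \frac{6 - -2}{4} = \frac{6 + 2}{4} = \frac{1}{4} \cdot 8 = 2$)
$C{\left(D,I \right)} = 4 D$ ($C{\left(D,I \right)} = D 2 \cdot 2 = 2 D 2 = 4 D$)
$\frac{1342}{-20917} + \frac{25701}{C{\left(15,-208 \right)}} = \frac{1342}{-20917} + \frac{25701}{4 \cdot 15} = 1342 \left(- \frac{1}{20917}\right) + \frac{25701}{60} = - \frac{1342}{20917} + 25701 \cdot \frac{1}{60} = - \frac{1342}{20917} + \frac{8567}{20} = \frac{179169099}{418340}$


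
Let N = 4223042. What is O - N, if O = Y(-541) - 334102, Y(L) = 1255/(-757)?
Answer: -3449759263/757 ≈ -4.5571e+6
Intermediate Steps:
Y(L) = -1255/757 (Y(L) = 1255*(-1/757) = -1255/757)
O = -252916469/757 (O = -1255/757 - 334102 = -252916469/757 ≈ -3.3410e+5)
O - N = -252916469/757 - 1*4223042 = -252916469/757 - 4223042 = -3449759263/757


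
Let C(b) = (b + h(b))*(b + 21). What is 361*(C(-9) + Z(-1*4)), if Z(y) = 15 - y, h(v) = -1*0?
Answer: -32129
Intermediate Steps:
h(v) = 0
C(b) = b*(21 + b) (C(b) = (b + 0)*(b + 21) = b*(21 + b))
361*(C(-9) + Z(-1*4)) = 361*(-9*(21 - 9) + (15 - (-1)*4)) = 361*(-9*12 + (15 - 1*(-4))) = 361*(-108 + (15 + 4)) = 361*(-108 + 19) = 361*(-89) = -32129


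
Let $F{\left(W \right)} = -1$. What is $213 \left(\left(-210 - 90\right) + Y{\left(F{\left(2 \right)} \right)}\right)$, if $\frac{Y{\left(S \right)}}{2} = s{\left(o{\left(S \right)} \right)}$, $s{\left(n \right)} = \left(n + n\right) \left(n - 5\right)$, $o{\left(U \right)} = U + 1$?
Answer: $-63900$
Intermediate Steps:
$o{\left(U \right)} = 1 + U$
$s{\left(n \right)} = 2 n \left(-5 + n\right)$
$Y{\left(S \right)} = 4 \left(1 + S\right) \left(-4 + S\right)$ ($Y{\left(S \right)} = 2 \cdot 2 \left(1 + S\right) \left(-5 + \left(1 + S\right)\right) = 2 \cdot 2 \left(1 + S\right) \left(-4 + S\right) = 4 \left(1 + S\right) \left(-4 + S\right)$)
$213 \left(\left(-210 - 90\right) + Y{\left(F{\left(2 \right)} \right)}\right) = 213 \left(\left(-210 - 90\right) + 4 \left(1 - 1\right) \left(-4 - 1\right)\right) = 213 \left(\left(-210 - 90\right) + 4 \cdot 0 \left(-5\right)\right) = 213 \left(-300 + 0\right) = 213 \left(-300\right) = -63900$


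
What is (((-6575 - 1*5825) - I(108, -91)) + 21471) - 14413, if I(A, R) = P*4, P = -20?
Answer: -5262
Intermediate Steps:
I(A, R) = -80 (I(A, R) = -20*4 = -80)
(((-6575 - 1*5825) - I(108, -91)) + 21471) - 14413 = (((-6575 - 1*5825) - 1*(-80)) + 21471) - 14413 = (((-6575 - 5825) + 80) + 21471) - 14413 = ((-12400 + 80) + 21471) - 14413 = (-12320 + 21471) - 14413 = 9151 - 14413 = -5262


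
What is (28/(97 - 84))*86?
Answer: 2408/13 ≈ 185.23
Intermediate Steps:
(28/(97 - 84))*86 = (28/13)*86 = 2408/13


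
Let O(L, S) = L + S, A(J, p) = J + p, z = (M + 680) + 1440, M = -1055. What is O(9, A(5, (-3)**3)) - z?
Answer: -1078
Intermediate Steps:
z = 1065 (z = (-1055 + 680) + 1440 = -375 + 1440 = 1065)
O(9, A(5, (-3)**3)) - z = (9 + (5 + (-3)**3)) - 1*1065 = (9 + (5 - 27)) - 1065 = (9 - 22) - 1065 = -13 - 1065 = -1078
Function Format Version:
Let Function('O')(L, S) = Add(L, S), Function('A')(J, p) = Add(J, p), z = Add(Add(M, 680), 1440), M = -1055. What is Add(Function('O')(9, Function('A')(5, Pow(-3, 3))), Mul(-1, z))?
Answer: -1078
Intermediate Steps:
z = 1065 (z = Add(Add(-1055, 680), 1440) = Add(-375, 1440) = 1065)
Add(Function('O')(9, Function('A')(5, Pow(-3, 3))), Mul(-1, z)) = Add(Add(9, Add(5, Pow(-3, 3))), Mul(-1, 1065)) = Add(Add(9, Add(5, -27)), -1065) = Add(Add(9, -22), -1065) = Add(-13, -1065) = -1078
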